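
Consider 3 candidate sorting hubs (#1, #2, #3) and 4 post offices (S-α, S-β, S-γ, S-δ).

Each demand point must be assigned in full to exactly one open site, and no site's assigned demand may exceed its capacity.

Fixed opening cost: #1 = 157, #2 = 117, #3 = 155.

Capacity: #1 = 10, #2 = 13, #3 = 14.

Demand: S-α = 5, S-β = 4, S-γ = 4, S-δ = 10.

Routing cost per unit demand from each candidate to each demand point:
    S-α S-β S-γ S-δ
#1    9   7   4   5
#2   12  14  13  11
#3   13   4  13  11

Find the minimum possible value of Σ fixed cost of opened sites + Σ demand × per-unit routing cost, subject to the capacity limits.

Open {#1, #2}; cheapest assignment that respects the capacities:
  #1 (cap 10, load 10): S-δ — cost 10×5 = 50
  #2 (cap 13, load 13): S-α, S-β, S-γ — cost 5×12 + 4×14 + 4×13 = 168
  Shipping 218, fixed 274 → total 492.
  Any other capacity-feasible assignment to {#1, #2} ships for at least 218.
Compare {#1, #3}: its best feasible assignment gives total 495.
Compare {#2, #3}: its best feasible assignment gives total 510.
Every other set of open sites that can feasibly serve all demand totals ≥ 495 even under its best assignment. Minimum: 492.

492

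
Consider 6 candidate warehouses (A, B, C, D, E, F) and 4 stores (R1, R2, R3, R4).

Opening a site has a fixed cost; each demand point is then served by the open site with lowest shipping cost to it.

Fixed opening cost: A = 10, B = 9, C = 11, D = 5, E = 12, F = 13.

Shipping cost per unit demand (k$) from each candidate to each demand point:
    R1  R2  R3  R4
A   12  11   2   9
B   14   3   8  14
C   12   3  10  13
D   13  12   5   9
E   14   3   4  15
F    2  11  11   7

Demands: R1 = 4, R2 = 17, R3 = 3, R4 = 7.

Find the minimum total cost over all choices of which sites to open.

Open {E, F}: assign each demand point to its cheapest open site.
  R1→F 4×2=8, R2→E 17×3=51, R3→E 3×4=12, R4→F 7×7=49
  shipping cost 120, fixed 25 → total 145.
Compare {A, B, F}: shipping cost 114 + fixed 32 = 146.
Compare {A, C, F}: shipping cost 114 + fixed 34 = 148.
Compare {A, E, F}: shipping cost 114 + fixed 35 = 149.
All other subsets cost ≥ 146. Minimum total cost: 145.

145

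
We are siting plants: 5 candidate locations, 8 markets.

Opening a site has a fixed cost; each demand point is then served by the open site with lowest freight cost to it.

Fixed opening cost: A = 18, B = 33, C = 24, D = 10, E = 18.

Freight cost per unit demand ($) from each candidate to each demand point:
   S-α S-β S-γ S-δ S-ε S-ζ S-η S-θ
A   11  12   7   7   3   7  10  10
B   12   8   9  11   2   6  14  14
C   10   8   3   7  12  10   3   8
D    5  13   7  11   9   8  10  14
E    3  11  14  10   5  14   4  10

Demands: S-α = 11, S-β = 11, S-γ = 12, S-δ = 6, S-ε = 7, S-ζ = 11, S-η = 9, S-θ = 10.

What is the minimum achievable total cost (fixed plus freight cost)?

Open {B, C, E}: assign each demand point to its cheapest open site.
  S-α→E 11×3=33, S-β→B 11×8=88, S-γ→C 12×3=36, S-δ→C 6×7=42, S-ε→B 7×2=14, S-ζ→B 11×6=66, S-η→C 9×3=27, S-θ→C 10×8=80
  freight cost 386, fixed 75 → total 461.
Compare {A, C, E}: freight cost 404 + fixed 60 = 464.
Compare {B, C, D, E}: freight cost 386 + fixed 85 = 471.
Compare {A, C, D, E}: freight cost 404 + fixed 70 = 474.
All other subsets cost ≥ 464. Minimum total cost: 461.

461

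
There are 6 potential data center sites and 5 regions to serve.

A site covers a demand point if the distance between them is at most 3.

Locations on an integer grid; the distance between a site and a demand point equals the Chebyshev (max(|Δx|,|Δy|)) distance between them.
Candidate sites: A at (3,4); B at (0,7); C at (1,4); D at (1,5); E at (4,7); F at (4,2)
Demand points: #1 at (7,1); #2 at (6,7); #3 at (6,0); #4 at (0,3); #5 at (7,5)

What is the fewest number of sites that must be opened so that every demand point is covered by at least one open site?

2

Coverage sets (demand points within 3 of each site):
  A: {#2, #4}
  B: {}
  C: {#4}
  D: {#4}
  E: {#2, #5}
  F: {#1, #3, #5}
No single site covers all 5 demand points.
But {A, F} covers everything, so the minimum is 2.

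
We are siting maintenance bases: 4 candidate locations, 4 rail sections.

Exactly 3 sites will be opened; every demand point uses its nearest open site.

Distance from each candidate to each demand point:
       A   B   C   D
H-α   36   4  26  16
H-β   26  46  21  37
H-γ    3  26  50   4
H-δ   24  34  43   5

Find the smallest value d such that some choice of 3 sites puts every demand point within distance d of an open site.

Open {H-α, H-β, H-γ}.
  Farthest demand point is C at distance 21 (to H-β); all others are ≤ 21.
With {H-α, H-β, H-δ} the worst case is 24.
With {H-α, H-γ, H-δ} the worst case is 26.
No size-3 selection achieves below 21.

21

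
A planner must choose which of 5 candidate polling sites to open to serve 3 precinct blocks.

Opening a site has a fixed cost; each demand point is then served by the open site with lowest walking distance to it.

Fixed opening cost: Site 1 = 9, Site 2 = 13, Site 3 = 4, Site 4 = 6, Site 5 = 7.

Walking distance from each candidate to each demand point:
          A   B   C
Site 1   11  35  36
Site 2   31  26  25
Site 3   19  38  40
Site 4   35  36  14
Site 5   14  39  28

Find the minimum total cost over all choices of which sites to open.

Open {Site 1, Site 4}: assign each demand point to its cheapest open site.
  A→Site 1 11, B→Site 1 35, C→Site 4 14
  walking distance 60, fixed 15 → total 75.
Compare {Site 4, Site 5}: walking distance 64 + fixed 13 = 77.
Compare {Site 3, Site 4}: walking distance 69 + fixed 10 = 79.
Compare {Site 1, Site 2, Site 4}: walking distance 51 + fixed 28 = 79.
All other subsets cost ≥ 77. Minimum total cost: 75.

75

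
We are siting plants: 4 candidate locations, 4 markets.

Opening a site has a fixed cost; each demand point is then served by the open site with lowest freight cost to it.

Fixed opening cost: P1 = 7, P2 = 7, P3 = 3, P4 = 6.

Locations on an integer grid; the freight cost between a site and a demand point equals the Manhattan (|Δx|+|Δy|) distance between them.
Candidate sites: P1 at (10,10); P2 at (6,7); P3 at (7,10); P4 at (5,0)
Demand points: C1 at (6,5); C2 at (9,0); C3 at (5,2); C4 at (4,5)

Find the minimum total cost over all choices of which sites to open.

24

Open {P4}: assign each demand point to its cheapest open site.
  C1→P4 6, C2→P4 4, C3→P4 2, C4→P4 6
  freight cost 18, fixed 6 → total 24.
Compare {P2, P4}: freight cost 12 + fixed 13 = 25.
Compare {P3, P4}: freight cost 18 + fixed 9 = 27.
Compare {P2, P3, P4}: freight cost 12 + fixed 16 = 28.
All other subsets cost ≥ 25. Minimum total cost: 24.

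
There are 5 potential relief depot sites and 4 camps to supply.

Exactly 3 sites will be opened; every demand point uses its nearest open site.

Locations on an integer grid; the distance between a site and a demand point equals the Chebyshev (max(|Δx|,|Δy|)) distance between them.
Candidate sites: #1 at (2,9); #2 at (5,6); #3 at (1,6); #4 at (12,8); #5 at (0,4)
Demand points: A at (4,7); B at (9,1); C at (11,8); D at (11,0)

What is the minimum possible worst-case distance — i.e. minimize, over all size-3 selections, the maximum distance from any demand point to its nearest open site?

6

Open {#1, #2, #3}.
  Farthest demand point is C at distance 6 (to #2); all others are ≤ 6.
With {#1, #2, #4} the worst case is 6.
With {#1, #2, #5} the worst case is 6.
No size-3 selection achieves below 6.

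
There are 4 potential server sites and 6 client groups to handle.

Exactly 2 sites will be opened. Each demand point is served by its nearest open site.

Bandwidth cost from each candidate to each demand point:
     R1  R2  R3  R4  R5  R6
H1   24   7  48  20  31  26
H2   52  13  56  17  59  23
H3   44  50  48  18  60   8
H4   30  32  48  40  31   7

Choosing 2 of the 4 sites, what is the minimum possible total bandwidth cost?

Open {H1, H3}.
  R1→H1 24, R2→H1 7, R3→H1 48, R4→H3 18, R5→H1 31, R6→H3 8  ⇒ total 136.
Compare {H1, H4}: total 137.
Compare {H2, H4}: total 146.
No size-2 selection does better; minimum is 136.

136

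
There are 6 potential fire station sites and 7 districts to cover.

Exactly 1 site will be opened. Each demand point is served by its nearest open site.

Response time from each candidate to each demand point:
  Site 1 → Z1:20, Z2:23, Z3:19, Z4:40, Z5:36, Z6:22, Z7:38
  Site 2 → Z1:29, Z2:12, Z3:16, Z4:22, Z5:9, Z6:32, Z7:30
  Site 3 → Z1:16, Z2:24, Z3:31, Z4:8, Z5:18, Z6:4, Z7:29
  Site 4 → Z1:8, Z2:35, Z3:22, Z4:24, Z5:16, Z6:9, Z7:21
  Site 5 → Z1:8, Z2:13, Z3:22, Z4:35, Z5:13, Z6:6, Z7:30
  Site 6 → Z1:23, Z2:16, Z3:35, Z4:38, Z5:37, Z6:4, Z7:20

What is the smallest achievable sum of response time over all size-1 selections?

127

Open {Site 5}.
  Z1→Site 5 8, Z2→Site 5 13, Z3→Site 5 22, Z4→Site 5 35, Z5→Site 5 13, Z6→Site 5 6, Z7→Site 5 30  ⇒ total 127.
Compare {Site 3}: total 130.
Compare {Site 4}: total 135.
No size-1 selection does better; minimum is 127.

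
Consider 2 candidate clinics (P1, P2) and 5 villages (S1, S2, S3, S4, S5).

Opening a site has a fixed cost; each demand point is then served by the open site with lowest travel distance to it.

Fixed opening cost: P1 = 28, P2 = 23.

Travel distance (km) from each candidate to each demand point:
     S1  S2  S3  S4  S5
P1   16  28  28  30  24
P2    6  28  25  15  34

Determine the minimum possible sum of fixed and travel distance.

131

Open {P2}: assign each demand point to its cheapest open site.
  S1→P2 6, S2→P2 28, S3→P2 25, S4→P2 15, S5→P2 34
  travel distance 108, fixed 23 → total 131.
Compare {P1, P2}: travel distance 98 + fixed 51 = 149.
Compare {P1}: travel distance 126 + fixed 28 = 154.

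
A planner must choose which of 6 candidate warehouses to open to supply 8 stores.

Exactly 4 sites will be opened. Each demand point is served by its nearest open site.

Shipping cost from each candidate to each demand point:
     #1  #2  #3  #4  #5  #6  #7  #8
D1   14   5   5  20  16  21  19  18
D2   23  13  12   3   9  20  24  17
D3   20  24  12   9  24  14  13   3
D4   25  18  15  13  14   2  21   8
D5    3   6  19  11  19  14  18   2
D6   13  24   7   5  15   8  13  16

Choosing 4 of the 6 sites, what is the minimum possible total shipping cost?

Open {D2, D4, D5, D6}.
  #1→D5 3, #2→D5 6, #3→D6 7, #4→D2 3, #5→D2 9, #6→D4 2, #7→D6 13, #8→D5 2  ⇒ total 45.
Compare {D1, D2, D4, D5}: total 47.
Compare {D1, D2, D5, D6}: total 48.
No size-4 selection does better; minimum is 45.

45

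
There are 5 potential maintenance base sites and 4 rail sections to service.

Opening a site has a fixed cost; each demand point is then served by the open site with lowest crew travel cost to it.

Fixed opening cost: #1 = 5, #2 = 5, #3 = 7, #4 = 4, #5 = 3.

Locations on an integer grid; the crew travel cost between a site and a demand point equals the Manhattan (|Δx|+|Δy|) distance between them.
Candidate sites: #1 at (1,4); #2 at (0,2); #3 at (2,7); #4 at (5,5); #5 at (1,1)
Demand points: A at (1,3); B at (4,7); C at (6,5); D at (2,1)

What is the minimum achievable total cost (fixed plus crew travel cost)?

Open {#4, #5}: assign each demand point to its cheapest open site.
  A→#5 2, B→#4 3, C→#4 1, D→#5 1
  crew travel cost 7, fixed 7 → total 14.
Compare {#1, #4}: crew travel cost 9 + fixed 9 = 18.
Compare {#2, #4}: crew travel cost 9 + fixed 9 = 18.
Compare {#1, #4, #5}: crew travel cost 6 + fixed 12 = 18.
All other subsets cost ≥ 18. Minimum total cost: 14.

14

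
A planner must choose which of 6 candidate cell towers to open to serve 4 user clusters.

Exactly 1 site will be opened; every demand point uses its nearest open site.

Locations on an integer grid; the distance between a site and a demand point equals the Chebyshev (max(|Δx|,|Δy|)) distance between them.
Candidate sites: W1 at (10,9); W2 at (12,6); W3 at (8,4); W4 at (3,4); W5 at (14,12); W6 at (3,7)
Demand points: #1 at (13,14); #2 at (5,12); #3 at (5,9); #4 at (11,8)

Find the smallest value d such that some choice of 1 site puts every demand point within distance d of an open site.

5

Open {W1}.
  Farthest demand point is #1 at distance 5 (to W1); all others are ≤ 5.
With {W2} the worst case is 8.
With {W5} the worst case is 9.
No size-1 selection achieves below 5.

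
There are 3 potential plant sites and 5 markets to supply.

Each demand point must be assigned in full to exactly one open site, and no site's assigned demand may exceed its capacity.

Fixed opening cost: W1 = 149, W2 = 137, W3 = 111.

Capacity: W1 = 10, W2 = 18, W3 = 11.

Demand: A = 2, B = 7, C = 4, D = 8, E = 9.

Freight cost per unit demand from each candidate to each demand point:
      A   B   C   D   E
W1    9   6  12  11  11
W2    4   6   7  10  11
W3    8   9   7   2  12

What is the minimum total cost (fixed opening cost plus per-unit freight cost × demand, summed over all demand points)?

590

Open {W1, W2, W3}; cheapest assignment that respects the capacities:
  W1 (cap 10, load 9): E — cost 9×11 = 99
  W2 (cap 18, load 13): A, B, C — cost 2×4 + 7×6 + 4×7 = 78
  W3 (cap 11, load 8): D — cost 8×2 = 16
  Shipping 193, fixed 397 → total 590.
  Any other capacity-feasible assignment to {W1, W2, W3} ships for at least 193.
Total demand is 30 and no other set of sites has combined capacity ≥ 30, so {W1, W2, W3} is the only feasible choice of open sites. Minimum: 590.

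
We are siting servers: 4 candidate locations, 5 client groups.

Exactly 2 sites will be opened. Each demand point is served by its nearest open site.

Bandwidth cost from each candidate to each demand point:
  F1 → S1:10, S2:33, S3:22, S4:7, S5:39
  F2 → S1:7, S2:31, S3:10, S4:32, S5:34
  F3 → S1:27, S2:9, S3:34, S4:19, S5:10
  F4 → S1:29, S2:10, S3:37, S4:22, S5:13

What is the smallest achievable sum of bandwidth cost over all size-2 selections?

55

Open {F2, F3}.
  S1→F2 7, S2→F3 9, S3→F2 10, S4→F3 19, S5→F3 10  ⇒ total 55.
Compare {F1, F3}: total 58.
Compare {F1, F4}: total 62.
No size-2 selection does better; minimum is 55.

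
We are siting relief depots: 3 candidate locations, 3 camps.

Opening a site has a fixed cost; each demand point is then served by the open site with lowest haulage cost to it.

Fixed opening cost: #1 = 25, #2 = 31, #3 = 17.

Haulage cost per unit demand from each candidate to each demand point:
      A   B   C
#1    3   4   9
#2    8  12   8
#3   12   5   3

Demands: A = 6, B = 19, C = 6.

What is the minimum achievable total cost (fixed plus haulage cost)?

154

Open {#1, #3}: assign each demand point to its cheapest open site.
  A→#1 6×3=18, B→#1 19×4=76, C→#3 6×3=18
  haulage cost 112, fixed 42 → total 154.
Compare {#1}: haulage cost 148 + fixed 25 = 173.
Compare {#1, #2, #3}: haulage cost 112 + fixed 73 = 185.
Compare {#1, #2}: haulage cost 142 + fixed 56 = 198.
All other subsets cost ≥ 173. Minimum total cost: 154.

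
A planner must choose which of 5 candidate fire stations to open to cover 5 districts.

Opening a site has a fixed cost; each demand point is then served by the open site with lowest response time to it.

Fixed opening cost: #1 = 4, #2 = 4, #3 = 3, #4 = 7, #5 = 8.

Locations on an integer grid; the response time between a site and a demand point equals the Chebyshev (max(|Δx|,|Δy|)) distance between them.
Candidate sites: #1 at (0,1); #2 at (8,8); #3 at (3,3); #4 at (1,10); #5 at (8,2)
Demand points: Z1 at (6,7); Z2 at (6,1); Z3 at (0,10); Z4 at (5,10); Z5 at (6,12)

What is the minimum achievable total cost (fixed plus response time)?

26

Open {#2, #3}: assign each demand point to its cheapest open site.
  Z1→#2 2, Z2→#3 3, Z3→#3 7, Z4→#2 3, Z5→#2 4
  response time 19, fixed 7 → total 26.
Compare {#3, #4}: response time 17 + fixed 10 = 27.
Compare {#2, #3, #4}: response time 13 + fixed 14 = 27.
Compare {#2}: response time 24 + fixed 4 = 28.
All other subsets cost ≥ 27. Minimum total cost: 26.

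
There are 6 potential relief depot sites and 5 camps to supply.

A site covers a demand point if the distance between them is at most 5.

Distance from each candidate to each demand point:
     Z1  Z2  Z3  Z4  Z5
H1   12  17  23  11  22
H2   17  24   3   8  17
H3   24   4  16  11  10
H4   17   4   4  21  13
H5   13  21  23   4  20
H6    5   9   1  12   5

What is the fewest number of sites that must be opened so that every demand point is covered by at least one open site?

3

Coverage sets (demand points within 5 of each site):
  H1: {}
  H2: {Z3}
  H3: {Z2}
  H4: {Z2, Z3}
  H5: {Z4}
  H6: {Z1, Z3, Z5}
No 2 sites suffice: every size-2 union leaves at least one demand point uncovered.
But {H3, H5, H6} covers everything, so the minimum is 3.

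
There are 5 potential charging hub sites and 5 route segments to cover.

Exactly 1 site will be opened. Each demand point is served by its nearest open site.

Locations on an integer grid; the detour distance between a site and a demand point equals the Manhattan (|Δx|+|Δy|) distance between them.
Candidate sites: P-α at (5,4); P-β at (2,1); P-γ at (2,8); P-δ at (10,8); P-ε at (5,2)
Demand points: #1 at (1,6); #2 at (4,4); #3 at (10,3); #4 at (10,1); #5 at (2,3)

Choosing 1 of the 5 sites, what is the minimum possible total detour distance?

Open {P-α}.
  #1→P-α 6, #2→P-α 1, #3→P-α 6, #4→P-α 8, #5→P-α 4  ⇒ total 25.
Compare {P-ε}: total 27.
Compare {P-β}: total 31.
No size-1 selection does better; minimum is 25.

25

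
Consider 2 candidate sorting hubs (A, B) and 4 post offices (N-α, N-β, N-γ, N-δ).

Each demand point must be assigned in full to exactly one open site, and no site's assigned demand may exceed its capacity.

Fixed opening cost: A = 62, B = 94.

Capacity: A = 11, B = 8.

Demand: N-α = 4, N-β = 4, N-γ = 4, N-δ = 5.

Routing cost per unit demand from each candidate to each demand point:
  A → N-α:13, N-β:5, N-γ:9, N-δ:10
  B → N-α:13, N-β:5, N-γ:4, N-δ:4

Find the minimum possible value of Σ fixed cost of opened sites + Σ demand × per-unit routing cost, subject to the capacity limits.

294

Open {A, B}; cheapest assignment that respects the capacities:
  A (cap 11, load 9): N-α, N-δ — cost 4×13 + 5×10 = 102
  B (cap 8, load 8): N-β, N-γ — cost 4×5 + 4×4 = 36
  Shipping 138, fixed 156 → total 294.
  Any other capacity-feasible assignment to {A, B} ships for at least 138.
Total demand is 17 and no other set of sites has combined capacity ≥ 17, so {A, B} is the only feasible choice of open sites. Minimum: 294.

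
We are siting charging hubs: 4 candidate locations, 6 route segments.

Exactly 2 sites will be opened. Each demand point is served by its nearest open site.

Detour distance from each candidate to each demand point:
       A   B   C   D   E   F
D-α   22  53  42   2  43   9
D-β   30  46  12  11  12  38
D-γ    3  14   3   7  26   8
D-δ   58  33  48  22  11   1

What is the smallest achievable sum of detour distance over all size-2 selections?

Open {D-γ, D-δ}.
  A→D-γ 3, B→D-γ 14, C→D-γ 3, D→D-γ 7, E→D-δ 11, F→D-δ 1  ⇒ total 39.
Compare {D-β, D-γ}: total 47.
Compare {D-α, D-γ}: total 56.
No size-2 selection does better; minimum is 39.

39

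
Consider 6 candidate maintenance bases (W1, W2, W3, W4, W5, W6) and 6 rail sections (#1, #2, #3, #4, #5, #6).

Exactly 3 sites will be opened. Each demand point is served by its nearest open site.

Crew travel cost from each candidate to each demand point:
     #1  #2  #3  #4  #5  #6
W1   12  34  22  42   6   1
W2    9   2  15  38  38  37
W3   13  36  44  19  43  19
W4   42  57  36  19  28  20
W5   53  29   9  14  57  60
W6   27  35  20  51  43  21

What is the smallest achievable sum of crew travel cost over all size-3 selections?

41

Open {W1, W2, W5}.
  #1→W2 9, #2→W2 2, #3→W5 9, #4→W5 14, #5→W1 6, #6→W1 1  ⇒ total 41.
Compare {W1, W2, W3}: total 52.
Compare {W1, W2, W4}: total 52.
No size-3 selection does better; minimum is 41.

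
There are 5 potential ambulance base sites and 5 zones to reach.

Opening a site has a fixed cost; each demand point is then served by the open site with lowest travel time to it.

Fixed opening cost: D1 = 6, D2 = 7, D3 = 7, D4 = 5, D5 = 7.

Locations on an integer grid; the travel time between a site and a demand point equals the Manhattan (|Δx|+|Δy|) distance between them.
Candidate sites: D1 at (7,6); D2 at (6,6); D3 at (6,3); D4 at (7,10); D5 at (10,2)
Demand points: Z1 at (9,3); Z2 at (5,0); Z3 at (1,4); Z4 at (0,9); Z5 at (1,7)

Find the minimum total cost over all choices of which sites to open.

Open {D3}: assign each demand point to its cheapest open site.
  Z1→D3 3, Z2→D3 4, Z3→D3 6, Z4→D3 12, Z5→D3 9
  travel time 34, fixed 7 → total 41.
Compare {D2}: travel time 35 + fixed 7 = 42.
Compare {D2, D3}: travel time 28 + fixed 14 = 42.
Compare {D3, D4}: travel time 30 + fixed 12 = 42.
All other subsets cost ≥ 42. Minimum total cost: 41.

41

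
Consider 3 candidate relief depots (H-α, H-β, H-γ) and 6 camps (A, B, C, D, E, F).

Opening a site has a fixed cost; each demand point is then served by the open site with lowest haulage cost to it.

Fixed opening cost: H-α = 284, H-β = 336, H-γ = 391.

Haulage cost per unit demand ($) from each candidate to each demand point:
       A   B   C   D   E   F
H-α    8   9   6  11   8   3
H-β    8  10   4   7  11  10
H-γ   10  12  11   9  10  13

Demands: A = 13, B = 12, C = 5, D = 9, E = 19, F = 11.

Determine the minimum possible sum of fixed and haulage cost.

810

Open {H-α}: assign each demand point to its cheapest open site.
  A→H-α 13×8=104, B→H-α 12×9=108, C→H-α 5×6=30, D→H-α 9×11=99, E→H-α 19×8=152, F→H-α 11×3=33
  haulage cost 526, fixed 284 → total 810.
Compare {H-β}: haulage cost 626 + fixed 336 = 962.
Compare {H-α, H-β}: haulage cost 480 + fixed 620 = 1100.
Compare {H-γ}: haulage cost 743 + fixed 391 = 1134.
All other subsets cost ≥ 962. Minimum total cost: 810.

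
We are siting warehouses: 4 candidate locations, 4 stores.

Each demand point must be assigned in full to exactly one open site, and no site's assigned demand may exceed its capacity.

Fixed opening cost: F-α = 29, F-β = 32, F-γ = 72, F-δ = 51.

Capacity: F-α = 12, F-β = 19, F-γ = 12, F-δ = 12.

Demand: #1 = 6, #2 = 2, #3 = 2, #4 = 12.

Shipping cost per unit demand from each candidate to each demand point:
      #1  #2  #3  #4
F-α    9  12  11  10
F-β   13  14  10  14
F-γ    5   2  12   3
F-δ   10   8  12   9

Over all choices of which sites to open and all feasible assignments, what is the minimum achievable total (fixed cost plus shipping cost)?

Open {F-α, F-γ}; cheapest assignment that respects the capacities:
  F-α (cap 12, load 10): #1, #2, #3 — cost 6×9 + 2×12 + 2×11 = 100
  F-γ (cap 12, load 12): #4 — cost 12×3 = 36
  Shipping 136, fixed 101 → total 237.
  Any other capacity-feasible assignment to {F-α, F-γ} ships for at least 136.
Compare {F-γ, F-δ}: its best feasible assignment gives total 259.
Compare {F-β, F-γ}: its best feasible assignment gives total 266.
Every other set of open sites that can feasibly serve all demand totals ≥ 259 even under its best assignment. Minimum: 237.

237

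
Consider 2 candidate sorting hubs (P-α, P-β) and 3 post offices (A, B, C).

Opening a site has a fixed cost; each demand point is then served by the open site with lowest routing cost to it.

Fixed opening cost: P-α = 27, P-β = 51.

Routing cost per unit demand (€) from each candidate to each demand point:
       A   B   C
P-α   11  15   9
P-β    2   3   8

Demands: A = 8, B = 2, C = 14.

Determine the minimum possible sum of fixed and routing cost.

Open {P-β}: assign each demand point to its cheapest open site.
  A→P-β 8×2=16, B→P-β 2×3=6, C→P-β 14×8=112
  routing cost 134, fixed 51 → total 185.
Compare {P-α, P-β}: routing cost 134 + fixed 78 = 212.
Compare {P-α}: routing cost 244 + fixed 27 = 271.

185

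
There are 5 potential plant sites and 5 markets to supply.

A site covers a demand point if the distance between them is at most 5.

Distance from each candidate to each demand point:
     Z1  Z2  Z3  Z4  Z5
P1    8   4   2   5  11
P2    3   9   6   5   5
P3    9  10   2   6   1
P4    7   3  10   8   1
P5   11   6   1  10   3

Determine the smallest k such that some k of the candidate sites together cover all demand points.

2

Coverage sets (demand points within 5 of each site):
  P1: {Z2, Z3, Z4}
  P2: {Z1, Z4, Z5}
  P3: {Z3, Z5}
  P4: {Z2, Z5}
  P5: {Z3, Z5}
No single site covers all 5 demand points.
But {P1, P2} covers everything, so the minimum is 2.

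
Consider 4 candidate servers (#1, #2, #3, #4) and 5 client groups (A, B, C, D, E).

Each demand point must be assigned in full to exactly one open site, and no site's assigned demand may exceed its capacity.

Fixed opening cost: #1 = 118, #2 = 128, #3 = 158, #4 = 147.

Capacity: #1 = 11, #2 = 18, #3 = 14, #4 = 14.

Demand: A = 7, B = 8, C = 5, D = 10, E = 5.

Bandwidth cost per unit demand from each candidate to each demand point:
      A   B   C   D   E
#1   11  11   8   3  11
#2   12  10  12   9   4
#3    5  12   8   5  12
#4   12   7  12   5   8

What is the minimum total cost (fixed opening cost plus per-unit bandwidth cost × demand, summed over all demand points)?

Open {#1, #2, #3}; cheapest assignment that respects the capacities:
  #1 (cap 11, load 10): D — cost 10×3 = 30
  #2 (cap 18, load 13): B, E — cost 8×10 + 5×4 = 100
  #3 (cap 14, load 12): A, C — cost 7×5 + 5×8 = 75
  Shipping 205, fixed 404 → total 609.
  Any other capacity-feasible assignment to {#1, #2, #3} ships for at least 205.
Compare {#1, #3, #4}: its best feasible assignment gives total 624.
Compare {#1, #2, #4}: its best feasible assignment gives total 643.
Every other set of open sites that can feasibly serve all demand totals ≥ 624 even under its best assignment. Minimum: 609.

609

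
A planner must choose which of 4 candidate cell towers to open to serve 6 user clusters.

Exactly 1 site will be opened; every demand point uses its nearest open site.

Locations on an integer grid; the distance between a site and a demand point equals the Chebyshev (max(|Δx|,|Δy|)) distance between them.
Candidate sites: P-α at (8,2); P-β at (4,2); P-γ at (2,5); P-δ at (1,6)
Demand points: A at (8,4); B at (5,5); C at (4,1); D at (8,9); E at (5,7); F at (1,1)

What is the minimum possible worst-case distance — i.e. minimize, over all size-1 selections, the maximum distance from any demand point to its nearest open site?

6

Open {P-γ}.
  Farthest demand point is A at distance 6 (to P-γ); all others are ≤ 6.
With {P-α} the worst case is 7.
With {P-β} the worst case is 7.
No size-1 selection achieves below 6.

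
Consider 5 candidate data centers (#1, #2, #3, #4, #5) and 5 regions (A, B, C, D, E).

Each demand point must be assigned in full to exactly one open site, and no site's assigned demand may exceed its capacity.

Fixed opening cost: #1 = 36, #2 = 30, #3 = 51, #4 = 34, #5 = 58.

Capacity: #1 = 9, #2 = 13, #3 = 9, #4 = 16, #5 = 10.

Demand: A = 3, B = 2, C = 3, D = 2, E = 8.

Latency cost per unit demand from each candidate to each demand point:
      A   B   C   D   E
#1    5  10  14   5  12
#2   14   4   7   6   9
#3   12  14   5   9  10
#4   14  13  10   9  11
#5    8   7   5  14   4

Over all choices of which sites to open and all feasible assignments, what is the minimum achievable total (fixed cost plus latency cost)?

192

Open {#1, #2}; cheapest assignment that respects the capacities:
  #1 (cap 9, load 5): A, D — cost 3×5 + 2×5 = 25
  #2 (cap 13, load 13): B, C, E — cost 2×4 + 3×7 + 8×9 = 101
  Shipping 126, fixed 66 → total 192.
  Any other capacity-feasible assignment to {#1, #2} ships for at least 126.
Compare {#2, #5}: its best feasible assignment gives total 203.
Compare {#1, #5}: its best feasible assignment gives total 207.
Every other set of open sites that can feasibly serve all demand totals ≥ 203 even under its best assignment. Minimum: 192.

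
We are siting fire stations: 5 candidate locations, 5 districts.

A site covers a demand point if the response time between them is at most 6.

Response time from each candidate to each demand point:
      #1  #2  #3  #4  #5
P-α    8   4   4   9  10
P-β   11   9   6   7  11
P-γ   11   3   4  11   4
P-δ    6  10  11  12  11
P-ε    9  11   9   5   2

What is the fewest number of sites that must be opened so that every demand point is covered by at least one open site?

Coverage sets (demand points within 6 of each site):
  P-α: {#2, #3}
  P-β: {#3}
  P-γ: {#2, #3, #5}
  P-δ: {#1}
  P-ε: {#4, #5}
No 2 sites suffice: every size-2 union leaves at least one demand point uncovered.
But {P-α, P-δ, P-ε} covers everything, so the minimum is 3.

3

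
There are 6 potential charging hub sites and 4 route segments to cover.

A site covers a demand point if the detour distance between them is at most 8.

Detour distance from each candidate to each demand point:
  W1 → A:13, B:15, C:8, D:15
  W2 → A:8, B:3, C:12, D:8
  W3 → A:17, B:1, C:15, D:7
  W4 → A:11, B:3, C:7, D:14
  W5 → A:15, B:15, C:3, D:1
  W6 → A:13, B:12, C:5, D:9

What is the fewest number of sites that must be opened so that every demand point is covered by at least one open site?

Coverage sets (demand points within 8 of each site):
  W1: {C}
  W2: {A, B, D}
  W3: {B, D}
  W4: {B, C}
  W5: {C, D}
  W6: {C}
No single site covers all 4 demand points.
But {W1, W2} covers everything, so the minimum is 2.

2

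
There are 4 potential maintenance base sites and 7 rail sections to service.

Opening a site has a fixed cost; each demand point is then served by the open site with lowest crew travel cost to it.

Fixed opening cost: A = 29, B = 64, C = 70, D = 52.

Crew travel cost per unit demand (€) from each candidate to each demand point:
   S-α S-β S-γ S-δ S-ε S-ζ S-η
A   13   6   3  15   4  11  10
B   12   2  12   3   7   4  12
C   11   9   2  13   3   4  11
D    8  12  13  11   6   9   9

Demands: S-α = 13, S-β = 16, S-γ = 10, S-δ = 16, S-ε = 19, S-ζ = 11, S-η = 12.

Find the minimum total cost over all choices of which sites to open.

Open {A, B, D}: assign each demand point to its cheapest open site.
  S-α→D 13×8=104, S-β→B 16×2=32, S-γ→A 10×3=30, S-δ→B 16×3=48, S-ε→A 19×4=76, S-ζ→B 11×4=44, S-η→D 12×9=108
  crew travel cost 442, fixed 145 → total 587.
Compare {A, B}: crew travel cost 506 + fixed 93 = 599.
Compare {B, C, D}: crew travel cost 413 + fixed 186 = 599.
Compare {B, C}: crew travel cost 476 + fixed 134 = 610.
All other subsets cost ≥ 599. Minimum total cost: 587.

587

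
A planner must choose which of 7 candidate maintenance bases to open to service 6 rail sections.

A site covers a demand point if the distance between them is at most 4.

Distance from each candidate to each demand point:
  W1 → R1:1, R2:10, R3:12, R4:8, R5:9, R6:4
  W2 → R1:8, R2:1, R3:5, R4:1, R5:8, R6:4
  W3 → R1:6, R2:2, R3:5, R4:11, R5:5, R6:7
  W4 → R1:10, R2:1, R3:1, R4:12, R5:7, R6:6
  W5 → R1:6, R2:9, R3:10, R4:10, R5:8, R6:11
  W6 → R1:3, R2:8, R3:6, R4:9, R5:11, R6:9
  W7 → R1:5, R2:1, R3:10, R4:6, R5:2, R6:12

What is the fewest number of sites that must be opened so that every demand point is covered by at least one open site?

4

Coverage sets (demand points within 4 of each site):
  W1: {R1, R6}
  W2: {R2, R4, R6}
  W3: {R2}
  W4: {R2, R3}
  W5: {}
  W6: {R1}
  W7: {R2, R5}
No 3 sites suffice: every size-3 union leaves at least one demand point uncovered.
But {W1, W2, W4, W7} covers everything, so the minimum is 4.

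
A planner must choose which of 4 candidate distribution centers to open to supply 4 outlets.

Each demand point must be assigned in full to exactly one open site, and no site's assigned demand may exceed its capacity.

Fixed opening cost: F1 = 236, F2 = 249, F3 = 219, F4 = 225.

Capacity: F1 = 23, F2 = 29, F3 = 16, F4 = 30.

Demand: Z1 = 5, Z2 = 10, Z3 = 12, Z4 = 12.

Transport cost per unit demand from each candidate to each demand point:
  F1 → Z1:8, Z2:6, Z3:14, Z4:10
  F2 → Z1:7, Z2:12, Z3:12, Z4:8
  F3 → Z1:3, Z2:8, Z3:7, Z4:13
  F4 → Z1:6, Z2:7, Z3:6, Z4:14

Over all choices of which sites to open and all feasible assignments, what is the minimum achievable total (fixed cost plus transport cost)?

742

Open {F2, F4}; cheapest assignment that respects the capacities:
  F2 (cap 29, load 12): Z4 — cost 12×8 = 96
  F4 (cap 30, load 27): Z1, Z2, Z3 — cost 5×6 + 10×7 + 12×6 = 172
  Shipping 268, fixed 474 → total 742.
  Any other capacity-feasible assignment to {F2, F4} ships for at least 268.
Compare {F1, F4}: its best feasible assignment gives total 743.
Compare {F3, F4}: its best feasible assignment gives total 772.
Every other set of open sites that can feasibly serve all demand totals ≥ 743 even under its best assignment. Minimum: 742.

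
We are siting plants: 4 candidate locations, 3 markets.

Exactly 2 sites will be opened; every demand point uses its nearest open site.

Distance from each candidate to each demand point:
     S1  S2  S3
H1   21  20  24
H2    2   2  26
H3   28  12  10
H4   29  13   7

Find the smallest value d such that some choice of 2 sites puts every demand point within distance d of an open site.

Open {H2, H4}.
  Farthest demand point is S3 at distance 7 (to H4); all others are ≤ 7.
With {H2, H3} the worst case is 10.
With {H1, H3} the worst case is 21.
No size-2 selection achieves below 7.

7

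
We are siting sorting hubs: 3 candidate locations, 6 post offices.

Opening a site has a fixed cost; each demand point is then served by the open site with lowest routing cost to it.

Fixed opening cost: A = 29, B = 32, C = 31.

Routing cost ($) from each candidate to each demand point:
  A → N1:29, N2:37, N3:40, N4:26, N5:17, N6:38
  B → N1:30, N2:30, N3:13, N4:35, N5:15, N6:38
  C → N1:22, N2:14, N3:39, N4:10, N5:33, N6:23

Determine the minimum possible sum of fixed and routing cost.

160

Open {B, C}: assign each demand point to its cheapest open site.
  N1→C 22, N2→C 14, N3→B 13, N4→C 10, N5→B 15, N6→C 23
  routing cost 97, fixed 63 → total 160.
Compare {C}: routing cost 141 + fixed 31 = 172.
Compare {A, C}: routing cost 125 + fixed 60 = 185.
Compare {A, B, C}: routing cost 97 + fixed 92 = 189.
All other subsets cost ≥ 172. Minimum total cost: 160.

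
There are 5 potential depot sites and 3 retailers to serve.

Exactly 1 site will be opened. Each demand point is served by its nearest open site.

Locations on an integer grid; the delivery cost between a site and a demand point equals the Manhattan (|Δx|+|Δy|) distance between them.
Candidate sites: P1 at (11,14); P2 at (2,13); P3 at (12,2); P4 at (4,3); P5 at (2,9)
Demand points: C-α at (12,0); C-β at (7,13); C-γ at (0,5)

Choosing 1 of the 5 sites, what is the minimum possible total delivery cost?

30

Open {P4}.
  C-α→P4 11, C-β→P4 13, C-γ→P4 6  ⇒ total 30.
Compare {P3}: total 33.
Compare {P5}: total 34.
No size-1 selection does better; minimum is 30.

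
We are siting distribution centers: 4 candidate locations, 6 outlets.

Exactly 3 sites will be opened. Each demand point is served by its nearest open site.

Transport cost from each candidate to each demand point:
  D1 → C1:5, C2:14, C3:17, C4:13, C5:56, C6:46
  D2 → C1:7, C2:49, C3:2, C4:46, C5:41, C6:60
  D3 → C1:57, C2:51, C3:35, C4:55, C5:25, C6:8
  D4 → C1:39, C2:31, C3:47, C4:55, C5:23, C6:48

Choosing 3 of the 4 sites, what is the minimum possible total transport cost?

Open {D1, D2, D3}.
  C1→D1 5, C2→D1 14, C3→D2 2, C4→D1 13, C5→D3 25, C6→D3 8  ⇒ total 67.
Compare {D1, D3, D4}: total 80.
Compare {D1, D2, D4}: total 103.
No size-3 selection does better; minimum is 67.

67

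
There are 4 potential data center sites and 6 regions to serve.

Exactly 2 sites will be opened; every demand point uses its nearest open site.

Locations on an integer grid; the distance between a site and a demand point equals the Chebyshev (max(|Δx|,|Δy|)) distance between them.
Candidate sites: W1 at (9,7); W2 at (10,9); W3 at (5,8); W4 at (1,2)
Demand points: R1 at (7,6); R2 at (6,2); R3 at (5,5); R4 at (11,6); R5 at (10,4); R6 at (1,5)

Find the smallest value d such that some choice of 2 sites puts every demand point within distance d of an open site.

Open {W1, W3}.
  Farthest demand point is R2 at distance 5 (to W1); all others are ≤ 5.
With {W1, W4} the worst case is 5.
With {W2, W4} the worst case is 5.
No size-2 selection achieves below 5.

5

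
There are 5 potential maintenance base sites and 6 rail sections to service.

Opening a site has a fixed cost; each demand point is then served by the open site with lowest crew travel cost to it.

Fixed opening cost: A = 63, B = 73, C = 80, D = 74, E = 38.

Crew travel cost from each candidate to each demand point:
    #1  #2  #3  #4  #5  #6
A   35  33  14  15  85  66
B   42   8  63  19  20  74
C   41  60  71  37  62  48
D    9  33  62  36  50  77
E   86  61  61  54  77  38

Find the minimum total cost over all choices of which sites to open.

294

Open {A, B}: assign each demand point to its cheapest open site.
  #1→A 35, #2→B 8, #3→A 14, #4→A 15, #5→B 20, #6→A 66
  crew travel cost 158, fixed 136 → total 294.
Compare {B}: crew travel cost 226 + fixed 73 = 299.
Compare {B, E}: crew travel cost 188 + fixed 111 = 299.
Compare {A, B, E}: crew travel cost 130 + fixed 174 = 304.
All other subsets cost ≥ 299. Minimum total cost: 294.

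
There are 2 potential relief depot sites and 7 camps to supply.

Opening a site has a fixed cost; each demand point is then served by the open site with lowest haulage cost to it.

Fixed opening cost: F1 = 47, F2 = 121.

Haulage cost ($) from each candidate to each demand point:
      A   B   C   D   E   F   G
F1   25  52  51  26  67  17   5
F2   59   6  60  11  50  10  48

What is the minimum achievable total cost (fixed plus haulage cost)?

290

Open {F1}: assign each demand point to its cheapest open site.
  A→F1 25, B→F1 52, C→F1 51, D→F1 26, E→F1 67, F→F1 17, G→F1 5
  haulage cost 243, fixed 47 → total 290.
Compare {F1, F2}: haulage cost 158 + fixed 168 = 326.
Compare {F2}: haulage cost 244 + fixed 121 = 365.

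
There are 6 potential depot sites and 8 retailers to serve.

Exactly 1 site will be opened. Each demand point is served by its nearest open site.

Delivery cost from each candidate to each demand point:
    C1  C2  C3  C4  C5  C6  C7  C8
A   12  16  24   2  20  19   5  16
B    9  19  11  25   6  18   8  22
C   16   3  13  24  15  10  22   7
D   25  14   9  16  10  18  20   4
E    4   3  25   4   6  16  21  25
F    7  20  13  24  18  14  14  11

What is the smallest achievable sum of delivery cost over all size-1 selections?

Open {E}.
  C1→E 4, C2→E 3, C3→E 25, C4→E 4, C5→E 6, C6→E 16, C7→E 21, C8→E 25  ⇒ total 104.
Compare {C}: total 110.
Compare {A}: total 114.
No size-1 selection does better; minimum is 104.

104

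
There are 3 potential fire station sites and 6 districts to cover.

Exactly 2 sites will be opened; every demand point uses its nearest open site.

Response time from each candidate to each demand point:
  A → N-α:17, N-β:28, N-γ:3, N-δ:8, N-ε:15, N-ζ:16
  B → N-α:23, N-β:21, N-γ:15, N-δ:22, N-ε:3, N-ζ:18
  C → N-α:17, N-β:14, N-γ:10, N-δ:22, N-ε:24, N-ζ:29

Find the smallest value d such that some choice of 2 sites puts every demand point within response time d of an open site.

Open {A, C}.
  Farthest demand point is N-α at response time 17 (to A); all others are ≤ 17.
With {A, B} the worst case is 21.
With {B, C} the worst case is 22.
No size-2 selection achieves below 17.

17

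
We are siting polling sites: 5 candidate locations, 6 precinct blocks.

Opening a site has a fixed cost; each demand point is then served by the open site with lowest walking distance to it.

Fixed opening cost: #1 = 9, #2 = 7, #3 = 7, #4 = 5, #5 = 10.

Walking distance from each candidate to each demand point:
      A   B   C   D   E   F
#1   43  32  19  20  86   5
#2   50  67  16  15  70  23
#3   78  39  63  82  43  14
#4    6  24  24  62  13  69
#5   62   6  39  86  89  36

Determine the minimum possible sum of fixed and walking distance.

Open {#1, #2, #4, #5}: assign each demand point to its cheapest open site.
  A→#4 6, B→#5 6, C→#2 16, D→#2 15, E→#4 13, F→#1 5
  walking distance 61, fixed 31 → total 92.
Compare {#1, #4, #5}: walking distance 69 + fixed 24 = 93.
Compare {#2, #3, #4, #5}: walking distance 70 + fixed 29 = 99.
Compare {#1, #2, #3, #4, #5}: walking distance 61 + fixed 38 = 99.
All other subsets cost ≥ 93. Minimum total cost: 92.

92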